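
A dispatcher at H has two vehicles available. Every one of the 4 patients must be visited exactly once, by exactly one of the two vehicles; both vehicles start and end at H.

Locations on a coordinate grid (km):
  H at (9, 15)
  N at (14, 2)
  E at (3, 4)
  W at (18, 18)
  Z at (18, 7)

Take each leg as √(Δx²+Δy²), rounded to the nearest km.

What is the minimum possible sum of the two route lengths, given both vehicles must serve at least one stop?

There are 2^3 − 1 = 7 ways to divide the 4 stops into two non-empty groups. For each, the best each vehicle can do is its own shortest tour through its group:
  {N} + {E, W, Z}: 28 + 48 = 76
  {E} + {N, W, Z}: 26 + 40 = 66
  {N, E} + {W, Z}: 38 + 32 = 70
  {W} + {N, E, Z}: 18 + 42 = 60
  {N, W} + {E, Z}: 39 + 40 = 79
  {E, W} + {N, Z}: 43 + 32 = 75
  … (7 splits in total)
Best: vehicle 1 H → W → H = 18; vehicle 2 H → E → N → Z → H = 42; combined 60.

60 km — the smallest possible combined total.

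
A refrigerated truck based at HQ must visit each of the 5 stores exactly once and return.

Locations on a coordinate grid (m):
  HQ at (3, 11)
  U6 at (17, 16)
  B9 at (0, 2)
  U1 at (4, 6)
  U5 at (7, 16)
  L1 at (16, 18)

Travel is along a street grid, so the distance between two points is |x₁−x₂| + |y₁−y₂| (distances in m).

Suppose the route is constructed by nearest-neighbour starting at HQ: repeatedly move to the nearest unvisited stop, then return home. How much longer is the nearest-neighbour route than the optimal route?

HQ: U1=6, U5=9, B9=12, U6=19, L1=20 ⇒ U1
U1: B9=8, U5=13, U6=23, L1=24 ⇒ B9
B9: U5=21, U6=31, L1=32 ⇒ U5
U5: U6=10, L1=11 ⇒ U6
U6: L1=3 ⇒ L1
NN route HQ → U1 → B9 → U5 → U6 → L1 → HQ costs 68.
Optimal: HQ → U6 → L1 → U5 → U1 → B9 → HQ costs 66 (by enumerating all 60 distinct tours).
Excess = 68 − 66 = 2.

2 m longer than the optimal tour.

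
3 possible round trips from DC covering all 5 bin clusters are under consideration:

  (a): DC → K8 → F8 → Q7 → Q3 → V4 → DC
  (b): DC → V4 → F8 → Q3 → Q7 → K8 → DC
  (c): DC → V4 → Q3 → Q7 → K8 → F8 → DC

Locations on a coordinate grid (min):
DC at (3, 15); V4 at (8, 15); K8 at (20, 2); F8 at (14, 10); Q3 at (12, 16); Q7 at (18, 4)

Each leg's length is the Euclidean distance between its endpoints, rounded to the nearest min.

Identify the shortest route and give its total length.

Shortest is (c), total 47 min.

(a): 21 + 10 + 7 + 13 + 4 + 5 = 60
(b): 5 + 8 + 6 + 13 + 3 + 21 = 56
(c): 5 + 4 + 13 + 3 + 10 + 12 = 47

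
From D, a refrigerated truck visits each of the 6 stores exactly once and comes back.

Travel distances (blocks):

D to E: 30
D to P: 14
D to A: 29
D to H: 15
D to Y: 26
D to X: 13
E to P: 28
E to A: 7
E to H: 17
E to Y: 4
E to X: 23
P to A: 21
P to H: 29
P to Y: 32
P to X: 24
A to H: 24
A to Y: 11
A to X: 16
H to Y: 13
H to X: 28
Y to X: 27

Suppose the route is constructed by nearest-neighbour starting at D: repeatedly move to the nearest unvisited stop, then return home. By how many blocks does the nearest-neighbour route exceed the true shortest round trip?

D: X=13, P=14, H=15, Y=26, A=29, E=30 ⇒ X
X: A=16, E=23, P=24, Y=27, H=28 ⇒ A
A: E=7, Y=11, P=21, H=24 ⇒ E
E: Y=4, H=17, P=28 ⇒ Y
Y: H=13, P=32 ⇒ H
H: P=29 ⇒ P
NN route D → X → A → E → Y → H → P → D costs 96.
Optimal: D → P → X → A → E → Y → H → D costs 93 (by enumerating all 360 distinct tours).
Excess = 96 − 93 = 3.

Excess over optimum: 3 blocks.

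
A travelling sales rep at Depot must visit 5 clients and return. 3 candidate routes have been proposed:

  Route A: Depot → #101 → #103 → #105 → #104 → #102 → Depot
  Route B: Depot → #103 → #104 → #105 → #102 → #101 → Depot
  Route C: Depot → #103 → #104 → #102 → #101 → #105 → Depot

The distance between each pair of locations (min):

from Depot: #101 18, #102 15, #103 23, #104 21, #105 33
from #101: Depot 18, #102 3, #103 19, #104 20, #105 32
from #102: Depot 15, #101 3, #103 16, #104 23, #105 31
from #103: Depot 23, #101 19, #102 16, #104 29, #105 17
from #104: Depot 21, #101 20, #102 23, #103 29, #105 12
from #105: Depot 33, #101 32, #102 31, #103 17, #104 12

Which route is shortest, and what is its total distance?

Route A: 18 + 19 + 17 + 12 + 23 + 15 = 104
Route B: 23 + 29 + 12 + 31 + 3 + 18 = 116
Route C: 23 + 29 + 23 + 3 + 32 + 33 = 143

104 min — Route A is the shortest.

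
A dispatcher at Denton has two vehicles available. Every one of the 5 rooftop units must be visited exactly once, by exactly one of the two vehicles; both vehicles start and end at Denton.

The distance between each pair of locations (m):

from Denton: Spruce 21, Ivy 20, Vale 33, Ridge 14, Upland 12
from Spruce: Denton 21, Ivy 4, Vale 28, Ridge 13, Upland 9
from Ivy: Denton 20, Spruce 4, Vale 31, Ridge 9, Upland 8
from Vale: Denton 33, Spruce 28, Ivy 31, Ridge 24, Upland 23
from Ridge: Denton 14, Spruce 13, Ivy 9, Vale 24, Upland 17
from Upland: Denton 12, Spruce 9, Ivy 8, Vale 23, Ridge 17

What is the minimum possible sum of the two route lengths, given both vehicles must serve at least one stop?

112 m — the smallest possible combined total.

Check every non-empty split of the stops between the two vehicles; for each half take its own optimal tour:
  {Spruce} + {Ivy, Vale, Ridge, Upland}: 42 + 86 = 128
  {Ivy} + {Spruce, Vale, Ridge, Upland}: 40 + 87 = 127
  {Spruce, Ivy} + {Vale, Ridge, Upland}: 45 + 73 = 118
  {Vale} + {Spruce, Ivy, Ridge, Upland}: 66 + 48 = 114
  {Spruce, Vale} + {Ivy, Ridge, Upland}: 82 + 43 = 125
  {Ivy, Vale} + {Spruce, Ridge, Upland}: 84 + 48 = 132
  … (15 splits in total)
  {Spruce, Ivy, Vale, Ridge} + {Upland}: 88 + 24 = 112  ← best
Best: vehicle 1 Denton → Vale → Spruce → Ivy → Ridge → Denton = 88; vehicle 2 Denton → Upland → Denton = 24; combined 112.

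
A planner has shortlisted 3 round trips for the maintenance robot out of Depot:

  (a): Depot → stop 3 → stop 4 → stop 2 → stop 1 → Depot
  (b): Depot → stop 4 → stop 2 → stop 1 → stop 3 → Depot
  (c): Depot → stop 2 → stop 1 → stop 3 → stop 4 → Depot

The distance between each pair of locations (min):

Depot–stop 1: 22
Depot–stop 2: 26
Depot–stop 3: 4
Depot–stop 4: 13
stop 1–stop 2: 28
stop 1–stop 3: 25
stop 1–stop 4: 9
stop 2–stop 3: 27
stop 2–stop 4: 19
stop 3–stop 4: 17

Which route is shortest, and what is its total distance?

Shortest is (b), total 89 min.

(a): 4 + 17 + 19 + 28 + 22 = 90
(b): 13 + 19 + 28 + 25 + 4 = 89
(c): 26 + 28 + 25 + 17 + 13 = 109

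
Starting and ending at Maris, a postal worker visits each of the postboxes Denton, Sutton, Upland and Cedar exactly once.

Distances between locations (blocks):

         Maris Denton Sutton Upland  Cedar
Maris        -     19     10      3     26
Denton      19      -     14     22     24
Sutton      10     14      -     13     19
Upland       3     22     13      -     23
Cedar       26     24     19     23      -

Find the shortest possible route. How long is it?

With 4 stops there are 4!/2 = 12 distinct round trips (a route and its reverse cost the same).
Maris-Denton-Sutton-Upland-Cedar-Maris: 19+14+13+23+26 = 95
Maris-Denton-Sutton-Cedar-Upland-Maris: 19+14+19+23+3 = 78
Maris-Denton-Upland-Sutton-Cedar-Maris: 19+22+13+19+26 = 99
Maris-Denton-Upland-Cedar-Sutton-Maris: 19+22+23+19+10 = 93
Maris-Denton-Cedar-Sutton-Upland-Maris: 19+24+19+13+3 = 78
Maris-Denton-Cedar-Upland-Sutton-Maris: 19+24+23+13+10 = 89
Maris-Sutton-Denton-Upland-Cedar-Maris: 10+14+22+23+26 = 95
Maris-Sutton-Denton-Cedar-Upland-Maris: 10+14+24+23+3 = 74
Maris-Sutton-Upland-Denton-Cedar-Maris: 10+13+22+24+26 = 95
Maris-Sutton-Cedar-Denton-Upland-Maris: 10+19+24+22+3 = 78
Maris-Upland-Denton-Sutton-Cedar-Maris: 3+22+14+19+26 = 84
Maris-Upland-Sutton-Denton-Cedar-Maris: 3+13+14+24+26 = 80
The minimum is 74.
One optimal route: Maris → Sutton → Denton → Cedar → Upland → Maris (or its reverse).

Minimum total distance: 74 blocks.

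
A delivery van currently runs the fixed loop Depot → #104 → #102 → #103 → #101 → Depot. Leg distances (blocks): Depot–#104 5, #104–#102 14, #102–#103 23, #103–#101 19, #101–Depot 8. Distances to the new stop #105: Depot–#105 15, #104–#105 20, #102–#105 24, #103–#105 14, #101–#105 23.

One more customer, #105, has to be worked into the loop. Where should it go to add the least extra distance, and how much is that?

Insertion cost between consecutive stops i–j is d(i,#105) + d(#105,j) − d(i,j):
  between Depot and #104: 15 + 20 − 5 = 30
  between #104 and #102: 20 + 24 − 14 = 30
  between #102 and #103: 24 + 14 − 23 = 15
  between #103 and #101: 14 + 23 − 19 = 18
  between #101 and Depot: 23 + 15 − 8 = 30
Cheapest insertion is between #102 and #103, adding 15.
New total = 69 + 15 = 84.

Adding 15 blocks by placing #105 on the #102–#103 leg.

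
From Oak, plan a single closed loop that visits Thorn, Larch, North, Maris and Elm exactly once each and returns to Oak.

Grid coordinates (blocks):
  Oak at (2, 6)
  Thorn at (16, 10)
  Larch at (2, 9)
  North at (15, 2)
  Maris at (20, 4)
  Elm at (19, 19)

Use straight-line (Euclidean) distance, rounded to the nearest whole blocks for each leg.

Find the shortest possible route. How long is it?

Minimum total distance: 58 blocks.

There are 60 distinct closed tours to check (reversals are equivalent).
Oak - Thorn - Larch - North - Maris - Elm - Oak: 15+14+15+5+15+21 = 85
Oak - Thorn - Larch - North - Elm - Maris - Oak: 15+14+15+17+15+18 = 94
Oak - Thorn - Larch - Maris - North - Elm - Oak: 15+14+19+5+17+21 = 91
Oak - Thorn - Larch - Maris - Elm - North - Oak: 15+14+19+15+17+14 = 94
Oak - Thorn - Larch - Elm - North - Maris - Oak: 15+14+20+17+5+18 = 89
Oak - Thorn - Larch - Elm - Maris - North - Oak: 15+14+20+15+5+14 = 83
Oak - Thorn - North - Larch - Maris - Elm - Oak: 15+8+15+19+15+21 = 93
Oak - Thorn - North - Larch - Elm - Maris - Oak: 15+8+15+20+15+18 = 91
Oak - Thorn - North - Maris - Larch - Elm - Oak: 15+8+5+19+20+21 = 88
Oak - Thorn - North - Maris - Elm - Larch - Oak: 15+8+5+15+20+3 = 66
Oak - Thorn - North - Elm - Larch - Maris - Oak: 15+8+17+20+19+18 = 97
Oak - Thorn - North - Elm - Maris - Larch - Oak: 15+8+17+15+19+3 = 77
Oak - Thorn - Maris - Larch - North - Elm - Oak: 15+7+19+15+17+21 = 94
Oak - Thorn - Maris - Larch - Elm - North - Oak: 15+7+19+20+17+14 = 92
… (46 more)
Oak - Larch - Elm - Thorn - Maris - North - Oak: 3+20+9+7+5+14 = 58  ← best
The minimum is 58.
One optimal route: Oak → Larch → Elm → Thorn → Maris → North → Oak (or its reverse).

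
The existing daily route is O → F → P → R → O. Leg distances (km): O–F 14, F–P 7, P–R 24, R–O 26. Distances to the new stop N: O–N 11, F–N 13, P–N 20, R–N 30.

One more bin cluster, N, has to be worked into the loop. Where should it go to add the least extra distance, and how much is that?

Minimum extra distance: 10 km, inserting N between O and F.

Insertion cost between consecutive stops i–j is d(i,N) + d(N,j) − d(i,j):
  between O and F: 11 + 13 − 14 = 10
  between F and P: 13 + 20 − 7 = 26
  between P and R: 20 + 30 − 24 = 26
  between R and O: 30 + 11 − 26 = 15
Cheapest insertion is between O and F, adding 10.
New total = 71 + 10 = 81.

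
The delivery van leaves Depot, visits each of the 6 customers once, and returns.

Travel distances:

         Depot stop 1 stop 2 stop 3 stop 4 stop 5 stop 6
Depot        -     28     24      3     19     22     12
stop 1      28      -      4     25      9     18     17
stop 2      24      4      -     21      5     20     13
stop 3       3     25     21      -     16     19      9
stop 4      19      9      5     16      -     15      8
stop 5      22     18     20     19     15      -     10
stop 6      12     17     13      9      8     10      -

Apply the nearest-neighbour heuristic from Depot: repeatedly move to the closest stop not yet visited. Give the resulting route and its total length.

Depot → [stop 3:3 / stop 6:12 / stop 4:19 / stop 5:22 / stop 2:24 / stop 1:28] → stop 3 (3)
stop 3 → [stop 6:9 / stop 4:16 / stop 5:19 / stop 2:21 / stop 1:25] → stop 6 (9)
stop 6 → [stop 4:8 / stop 5:10 / stop 2:13 / stop 1:17] → stop 4 (8)
stop 4 → [stop 2:5 / stop 1:9 / stop 5:15] → stop 2 (5)
stop 2 → [stop 1:4 / stop 5:20] → stop 1 (4)
stop 1 → [stop 5:18] → stop 5 (18)
Return stop 5→Depot: 22.
Total = 3 + 9 + 8 + 5 + 4 + 18 + 22 = 69.

Nearest-neighbour total = 69; route Depot → stop 3 → stop 6 → stop 4 → stop 2 → stop 1 → stop 5 → Depot.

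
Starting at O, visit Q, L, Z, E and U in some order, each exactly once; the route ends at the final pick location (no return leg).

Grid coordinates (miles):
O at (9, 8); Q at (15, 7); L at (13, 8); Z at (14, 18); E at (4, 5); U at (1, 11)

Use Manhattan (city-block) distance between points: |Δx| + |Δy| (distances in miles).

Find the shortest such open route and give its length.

There are 5! = 120 possible orderings.
O - Q - L - Z - E - U: 7+3+11+23+9 = 53
O - Q - L - Z - U - E: 7+3+11+20+9 = 50
O - Q - L - E - Z - U: 7+3+12+23+20 = 65
O - Q - L - E - U - Z: 7+3+12+9+20 = 51
O - Q - L - U - Z - E: 7+3+15+20+23 = 68
O - Q - L - U - E - Z: 7+3+15+9+23 = 57
O - Q - Z - L - E - U: 7+12+11+12+9 = 51
O - Q - Z - L - U - E: 7+12+11+15+9 = 54
O - Q - Z - E - L - U: 7+12+23+12+15 = 69
O - Q - Z - E - U - L: 7+12+23+9+15 = 66
O - Q - Z - U - L - E: 7+12+20+15+12 = 66
O - Q - Z - U - E - L: 7+12+20+9+12 = 60
O - Q - E - L - Z - U: 7+13+12+11+20 = 63
O - Q - E - L - U - Z: 7+13+12+15+20 = 67
… (106 more)
O - E - U - L - Q - Z: 8+9+15+3+12 = 47  ← best
The minimum is 47.
One shortest path: O → E → U → L → Q → Z.

Minimum one-way distance = 47 miles.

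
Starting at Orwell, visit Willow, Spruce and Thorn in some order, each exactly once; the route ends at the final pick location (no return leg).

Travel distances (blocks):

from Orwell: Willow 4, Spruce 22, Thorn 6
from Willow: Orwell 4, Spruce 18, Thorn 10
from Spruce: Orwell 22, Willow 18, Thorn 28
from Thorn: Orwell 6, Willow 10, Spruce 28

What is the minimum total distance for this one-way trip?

There are 3! = 6 possible orderings.
Orwell → Willow → Spruce → Thorn: 4+18+28 = 50
Orwell → Willow → Thorn → Spruce: 4+10+28 = 42
Orwell → Spruce → Willow → Thorn: 22+18+10 = 50
Orwell → Spruce → Thorn → Willow: 22+28+10 = 60
Orwell → Thorn → Willow → Spruce: 6+10+18 = 34
Orwell → Thorn → Spruce → Willow: 6+28+18 = 52
The minimum is 34.
One shortest path: Orwell → Thorn → Willow → Spruce.

Shortest open route: 34 blocks.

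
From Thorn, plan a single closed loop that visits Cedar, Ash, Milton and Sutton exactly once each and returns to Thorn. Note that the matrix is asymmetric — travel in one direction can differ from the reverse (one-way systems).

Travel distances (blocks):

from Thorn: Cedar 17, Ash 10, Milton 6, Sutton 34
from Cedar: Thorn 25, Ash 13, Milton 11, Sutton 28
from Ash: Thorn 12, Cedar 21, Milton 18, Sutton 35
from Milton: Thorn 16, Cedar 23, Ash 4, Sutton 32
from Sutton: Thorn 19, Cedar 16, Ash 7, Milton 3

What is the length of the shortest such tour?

Thorn - Cedar - Ash - Milton - Sutton - Thorn: 17+13+18+32+19 = 99
Thorn - Cedar - Ash - Sutton - Milton - Thorn: 17+13+35+3+16 = 84
Thorn - Cedar - Milton - Ash - Sutton - Thorn: 17+11+4+35+19 = 86
Thorn - Cedar - Milton - Sutton - Ash - Thorn: 17+11+32+7+12 = 79
Thorn - Cedar - Sutton - Ash - Milton - Thorn: 17+28+7+18+16 = 86
Thorn - Cedar - Sutton - Milton - Ash - Thorn: 17+28+3+4+12 = 64
Thorn - Ash - Cedar - Milton - Sutton - Thorn: 10+21+11+32+19 = 93
Thorn - Ash - Cedar - Sutton - Milton - Thorn: 10+21+28+3+16 = 78
Thorn - Ash - Milton - Cedar - Sutton - Thorn: 10+18+23+28+19 = 98
Thorn - Ash - Milton - Sutton - Cedar - Thorn: 10+18+32+16+25 = 101
Thorn - Ash - Sutton - Cedar - Milton - Thorn: 10+35+16+11+16 = 88
Thorn - Ash - Sutton - Milton - Cedar - Thorn: 10+35+3+23+25 = 96
Thorn - Milton - Cedar - Ash - Sutton - Thorn: 6+23+13+35+19 = 96
Thorn - Milton - Cedar - Sutton - Ash - Thorn: 6+23+28+7+12 = 76
… (10 more)
The minimum is 64.
One optimal route: Thorn → Cedar → Sutton → Milton → Ash → Thorn.

Minimum total distance: 64 blocks.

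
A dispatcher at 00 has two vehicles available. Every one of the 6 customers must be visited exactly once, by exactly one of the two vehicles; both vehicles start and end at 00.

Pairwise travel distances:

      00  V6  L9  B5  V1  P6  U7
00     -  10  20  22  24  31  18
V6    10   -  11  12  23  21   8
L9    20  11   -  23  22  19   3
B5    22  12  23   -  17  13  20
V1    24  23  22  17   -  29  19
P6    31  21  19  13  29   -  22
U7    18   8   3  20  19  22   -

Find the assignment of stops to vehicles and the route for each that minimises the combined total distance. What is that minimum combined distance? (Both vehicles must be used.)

114 — the smallest possible combined total.

Try each way of splitting the stops between the two vehicles (each non-empty) and, for each split, find the best tour for each vehicle:
  {V6} + {L9, B5, V1, P6, U7}: 20 + 94 = 114
  {L9} + {V6, B5, V1, P6, U7}: 40 + 94 = 134
  {V6, L9} + {B5, V1, P6, U7}: 41 + 94 = 135
  {B5} + {V6, L9, V1, P6, U7}: 44 + 93 = 137
  {V6, B5} + {L9, V1, P6, U7}: 44 + 93 = 137
  {L9, B5} + {V6, V1, P6, U7}: 65 + 93 = 158
  … (31 splits in total)
Best: vehicle 1 00 → V6 → 00 = 20; vehicle 2 00 → V1 → B5 → P6 → L9 → U7 → 00 = 94; combined 114.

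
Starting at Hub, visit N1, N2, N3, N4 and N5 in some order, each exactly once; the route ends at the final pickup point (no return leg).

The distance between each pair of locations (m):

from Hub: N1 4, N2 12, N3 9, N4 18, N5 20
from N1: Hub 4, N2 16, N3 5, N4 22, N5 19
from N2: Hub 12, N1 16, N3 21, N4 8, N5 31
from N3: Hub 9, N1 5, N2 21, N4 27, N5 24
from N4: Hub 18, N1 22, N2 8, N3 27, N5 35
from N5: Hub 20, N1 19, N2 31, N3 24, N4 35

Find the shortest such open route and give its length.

There are 5! = 120 possible orderings.
Hub→N1→N2→N3→N4→N5: 4+16+21+27+35 = 103
Hub→N1→N2→N3→N5→N4: 4+16+21+24+35 = 100
Hub→N1→N2→N4→N3→N5: 4+16+8+27+24 = 79
Hub→N1→N2→N4→N5→N3: 4+16+8+35+24 = 87
Hub→N1→N2→N5→N3→N4: 4+16+31+24+27 = 102
Hub→N1→N2→N5→N4→N3: 4+16+31+35+27 = 113
Hub→N1→N3→N2→N4→N5: 4+5+21+8+35 = 73
Hub→N1→N3→N2→N5→N4: 4+5+21+31+35 = 96
Hub→N1→N3→N4→N2→N5: 4+5+27+8+31 = 75
Hub→N1→N3→N4→N5→N2: 4+5+27+35+31 = 102
Hub→N1→N3→N5→N2→N4: 4+5+24+31+8 = 72
Hub→N1→N3→N5→N4→N2: 4+5+24+35+8 = 76
Hub→N1→N4→N2→N3→N5: 4+22+8+21+24 = 79
Hub→N1→N4→N2→N5→N3: 4+22+8+31+24 = 89
… (106 more)
Hub→N2→N4→N1→N3→N5: 12+8+22+5+24 = 71  ← best
The minimum is 71.
One shortest path: Hub → N2 → N4 → N1 → N3 → N5.

Shortest open route: 71 m.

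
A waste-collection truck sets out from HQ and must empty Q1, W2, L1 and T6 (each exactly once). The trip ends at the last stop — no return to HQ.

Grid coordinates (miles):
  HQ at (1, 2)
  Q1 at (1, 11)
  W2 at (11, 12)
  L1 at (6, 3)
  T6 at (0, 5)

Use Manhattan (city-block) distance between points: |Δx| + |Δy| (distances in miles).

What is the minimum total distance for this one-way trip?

Shortest open route: 32 miles.

There are 4! = 24 possible orderings.
HQ - Q1 - W2 - L1 - T6: 9+11+14+8 = 42
HQ - Q1 - W2 - T6 - L1: 9+11+18+8 = 46
HQ - Q1 - L1 - W2 - T6: 9+13+14+18 = 54
HQ - Q1 - L1 - T6 - W2: 9+13+8+18 = 48
HQ - Q1 - T6 - W2 - L1: 9+7+18+14 = 48
HQ - Q1 - T6 - L1 - W2: 9+7+8+14 = 38
HQ - W2 - Q1 - L1 - T6: 20+11+13+8 = 52
HQ - W2 - Q1 - T6 - L1: 20+11+7+8 = 46
HQ - W2 - L1 - Q1 - T6: 20+14+13+7 = 54
HQ - W2 - L1 - T6 - Q1: 20+14+8+7 = 49
HQ - W2 - T6 - Q1 - L1: 20+18+7+13 = 58
HQ - W2 - T6 - L1 - Q1: 20+18+8+13 = 59
HQ - L1 - Q1 - W2 - T6: 6+13+11+18 = 48
HQ - L1 - Q1 - T6 - W2: 6+13+7+18 = 44
… (10 more)
HQ - L1 - T6 - Q1 - W2: 6+8+7+11 = 32  ← best
The minimum is 32.
One shortest path: HQ → L1 → T6 → Q1 → W2.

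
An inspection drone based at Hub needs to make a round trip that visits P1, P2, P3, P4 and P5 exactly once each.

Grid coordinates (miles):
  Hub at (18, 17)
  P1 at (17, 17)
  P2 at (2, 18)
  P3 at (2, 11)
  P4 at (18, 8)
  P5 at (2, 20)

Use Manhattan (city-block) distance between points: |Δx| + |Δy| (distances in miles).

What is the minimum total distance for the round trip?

There are 60 distinct closed tours to check (reversals are equivalent).
Hub → P1 → P2 → P3 → P4 → P5 → Hub: 1+16+7+19+28+19 = 90
Hub → P1 → P2 → P3 → P5 → P4 → Hub: 1+16+7+9+28+9 = 70
Hub → P1 → P2 → P4 → P3 → P5 → Hub: 1+16+26+19+9+19 = 90
Hub → P1 → P2 → P4 → P5 → P3 → Hub: 1+16+26+28+9+22 = 102
Hub → P1 → P2 → P5 → P3 → P4 → Hub: 1+16+2+9+19+9 = 56
Hub → P1 → P2 → P5 → P4 → P3 → Hub: 1+16+2+28+19+22 = 88
Hub → P1 → P3 → P2 → P4 → P5 → Hub: 1+21+7+26+28+19 = 102
Hub → P1 → P3 → P2 → P5 → P4 → Hub: 1+21+7+2+28+9 = 68
Hub → P1 → P3 → P4 → P2 → P5 → Hub: 1+21+19+26+2+19 = 88
Hub → P1 → P3 → P4 → P5 → P2 → Hub: 1+21+19+28+2+17 = 88
Hub → P1 → P3 → P5 → P2 → P4 → Hub: 1+21+9+2+26+9 = 68
Hub → P1 → P3 → P5 → P4 → P2 → Hub: 1+21+9+28+26+17 = 102
Hub → P1 → P4 → P2 → P3 → P5 → Hub: 1+10+26+7+9+19 = 72
Hub → P1 → P4 → P2 → P5 → P3 → Hub: 1+10+26+2+9+22 = 70
… (46 more)
The minimum is 56.
One optimal route: Hub → P1 → P2 → P5 → P3 → P4 → Hub (or its reverse).

Shortest round trip = 56 miles.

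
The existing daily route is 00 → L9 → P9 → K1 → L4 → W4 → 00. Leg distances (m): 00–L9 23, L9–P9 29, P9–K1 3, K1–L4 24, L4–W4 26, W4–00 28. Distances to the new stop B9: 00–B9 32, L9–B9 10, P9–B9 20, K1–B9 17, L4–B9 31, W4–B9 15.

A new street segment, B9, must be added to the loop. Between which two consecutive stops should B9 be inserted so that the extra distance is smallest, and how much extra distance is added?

Insertion cost between consecutive stops i–j is d(i,B9) + d(B9,j) − d(i,j):
  between 00 and L9: 32 + 10 − 23 = 19
  between L9 and P9: 10 + 20 − 29 = 1
  between P9 and K1: 20 + 17 − 3 = 34
  between K1 and L4: 17 + 31 − 24 = 24
  between L4 and W4: 31 + 15 − 26 = 20
  between W4 and 00: 15 + 32 − 28 = 19
Cheapest insertion is between L9 and P9, adding 1.
New total = 133 + 1 = 134.

Adding 1 m by placing B9 on the L9–P9 leg.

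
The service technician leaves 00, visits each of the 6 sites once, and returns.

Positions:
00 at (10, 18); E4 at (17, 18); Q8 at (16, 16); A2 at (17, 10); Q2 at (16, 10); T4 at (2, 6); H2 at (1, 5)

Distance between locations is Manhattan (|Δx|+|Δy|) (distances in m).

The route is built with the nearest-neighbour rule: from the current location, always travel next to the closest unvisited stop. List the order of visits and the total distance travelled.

Total distance 60 m via the nearest-neighbour route 00 → E4 → Q8 → Q2 → A2 → T4 → H2 → 00.

00 → [E4:7 / Q8:8 / Q2:14 / A2:15 / T4:20 / H2:22] → E4 (7)
E4 → [Q8:3 / A2:8 / Q2:9 / T4:27 / H2:29] → Q8 (3)
Q8 → [Q2:6 / A2:7 / T4:24 / H2:26] → Q2 (6)
Q2 → [A2:1 / T4:18 / H2:20] → A2 (1)
A2 → [T4:19 / H2:21] → T4 (19)
T4 → [H2:2] → H2 (2)
Return H2→00: 22.
Total = 7 + 3 + 6 + 1 + 19 + 2 + 22 = 60.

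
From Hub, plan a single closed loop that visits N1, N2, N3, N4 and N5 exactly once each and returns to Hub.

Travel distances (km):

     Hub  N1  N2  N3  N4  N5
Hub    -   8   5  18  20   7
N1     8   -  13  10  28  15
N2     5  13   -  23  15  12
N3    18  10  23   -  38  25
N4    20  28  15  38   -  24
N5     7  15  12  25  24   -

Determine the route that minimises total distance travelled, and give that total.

Minimum total distance: 87 km.

Hub-N1-N2-N3-N4-N5-Hub: 8+13+23+38+24+7 = 113
Hub-N1-N2-N3-N5-N4-Hub: 8+13+23+25+24+20 = 113
Hub-N1-N2-N4-N3-N5-Hub: 8+13+15+38+25+7 = 106
Hub-N1-N2-N4-N5-N3-Hub: 8+13+15+24+25+18 = 103
Hub-N1-N2-N5-N3-N4-Hub: 8+13+12+25+38+20 = 116
Hub-N1-N2-N5-N4-N3-Hub: 8+13+12+24+38+18 = 113
Hub-N1-N3-N2-N4-N5-Hub: 8+10+23+15+24+7 = 87
Hub-N1-N3-N2-N5-N4-Hub: 8+10+23+12+24+20 = 97
Hub-N1-N3-N4-N2-N5-Hub: 8+10+38+15+12+7 = 90
Hub-N1-N3-N4-N5-N2-Hub: 8+10+38+24+12+5 = 97
Hub-N1-N3-N5-N2-N4-Hub: 8+10+25+12+15+20 = 90
Hub-N1-N3-N5-N4-N2-Hub: 8+10+25+24+15+5 = 87
Hub-N1-N4-N2-N3-N5-Hub: 8+28+15+23+25+7 = 106
Hub-N1-N4-N2-N5-N3-Hub: 8+28+15+12+25+18 = 106
… (46 more)
The minimum is 87.
One optimal route: Hub → N1 → N3 → N2 → N4 → N5 → Hub (or its reverse).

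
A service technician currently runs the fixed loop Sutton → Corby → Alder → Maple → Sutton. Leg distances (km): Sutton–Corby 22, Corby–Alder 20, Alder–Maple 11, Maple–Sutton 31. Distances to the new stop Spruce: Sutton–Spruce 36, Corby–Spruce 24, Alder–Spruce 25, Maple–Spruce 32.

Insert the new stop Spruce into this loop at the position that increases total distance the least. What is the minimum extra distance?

Minimum extra distance: 29 km, inserting Spruce between Corby and Alder.

Insertion cost between consecutive stops i–j is d(i,Spruce) + d(Spruce,j) − d(i,j):
  between Sutton and Corby: 36 + 24 − 22 = 38
  between Corby and Alder: 24 + 25 − 20 = 29
  between Alder and Maple: 25 + 32 − 11 = 46
  between Maple and Sutton: 32 + 36 − 31 = 37
Cheapest insertion is between Corby and Alder, adding 29.
New total = 84 + 29 = 113.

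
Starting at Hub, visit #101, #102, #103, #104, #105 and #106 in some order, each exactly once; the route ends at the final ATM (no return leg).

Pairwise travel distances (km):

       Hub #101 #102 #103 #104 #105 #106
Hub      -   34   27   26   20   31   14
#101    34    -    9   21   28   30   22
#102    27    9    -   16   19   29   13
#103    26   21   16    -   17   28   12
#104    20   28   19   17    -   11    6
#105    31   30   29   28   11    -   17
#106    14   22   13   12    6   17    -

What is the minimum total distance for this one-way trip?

Minimum one-way distance = 84 km.

There are 6! = 720 possible orderings.
Hub → #101 → #102 → #103 → #104 → #105 → #106: 34+9+16+17+11+17 = 104
Hub → #101 → #102 → #103 → #104 → #106 → #105: 34+9+16+17+6+17 = 99
Hub → #101 → #102 → #103 → #105 → #104 → #106: 34+9+16+28+11+6 = 104
Hub → #101 → #102 → #103 → #105 → #106 → #104: 34+9+16+28+17+6 = 110
Hub → #101 → #102 → #103 → #106 → #104 → #105: 34+9+16+12+6+11 = 88
Hub → #101 → #102 → #103 → #106 → #105 → #104: 34+9+16+12+17+11 = 99
Hub → #101 → #102 → #104 → #103 → #105 → #106: 34+9+19+17+28+17 = 124
Hub → #101 → #102 → #104 → #103 → #106 → #105: 34+9+19+17+12+17 = 108
… (712 more)
Hub → #106 → #104 → #105 → #103 → #102 → #101: 14+6+11+28+16+9 = 84  ← best
The minimum is 84.
One shortest path: Hub → #106 → #104 → #105 → #103 → #102 → #101.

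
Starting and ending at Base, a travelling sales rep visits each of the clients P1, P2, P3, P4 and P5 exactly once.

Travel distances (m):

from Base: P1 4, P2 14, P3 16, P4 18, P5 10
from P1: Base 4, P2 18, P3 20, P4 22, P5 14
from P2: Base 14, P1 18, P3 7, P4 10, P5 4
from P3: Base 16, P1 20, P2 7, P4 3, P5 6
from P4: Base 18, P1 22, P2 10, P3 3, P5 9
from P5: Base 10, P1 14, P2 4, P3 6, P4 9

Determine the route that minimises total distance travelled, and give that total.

Minimum total distance: 50 m.

There are 60 distinct closed tours to check (reversals are equivalent).
Base - P1 - P2 - P3 - P4 - P5 - Base: 4+18+7+3+9+10 = 51
Base - P1 - P2 - P3 - P5 - P4 - Base: 4+18+7+6+9+18 = 62
Base - P1 - P2 - P4 - P3 - P5 - Base: 4+18+10+3+6+10 = 51
Base - P1 - P2 - P4 - P5 - P3 - Base: 4+18+10+9+6+16 = 63
Base - P1 - P2 - P5 - P3 - P4 - Base: 4+18+4+6+3+18 = 53
Base - P1 - P2 - P5 - P4 - P3 - Base: 4+18+4+9+3+16 = 54
Base - P1 - P3 - P2 - P4 - P5 - Base: 4+20+7+10+9+10 = 60
Base - P1 - P3 - P2 - P5 - P4 - Base: 4+20+7+4+9+18 = 62
Base - P1 - P3 - P4 - P2 - P5 - Base: 4+20+3+10+4+10 = 51
Base - P1 - P3 - P4 - P5 - P2 - Base: 4+20+3+9+4+14 = 54
Base - P1 - P3 - P5 - P2 - P4 - Base: 4+20+6+4+10+18 = 62
Base - P1 - P3 - P5 - P4 - P2 - Base: 4+20+6+9+10+14 = 63
Base - P1 - P4 - P2 - P3 - P5 - Base: 4+22+10+7+6+10 = 59
Base - P1 - P4 - P2 - P5 - P3 - Base: 4+22+10+4+6+16 = 62
… (46 more)
Base - P1 - P4 - P3 - P2 - P5 - Base: 4+22+3+7+4+10 = 50  ← best
The minimum is 50.
One optimal route: Base → P1 → P4 → P3 → P2 → P5 → Base (or its reverse).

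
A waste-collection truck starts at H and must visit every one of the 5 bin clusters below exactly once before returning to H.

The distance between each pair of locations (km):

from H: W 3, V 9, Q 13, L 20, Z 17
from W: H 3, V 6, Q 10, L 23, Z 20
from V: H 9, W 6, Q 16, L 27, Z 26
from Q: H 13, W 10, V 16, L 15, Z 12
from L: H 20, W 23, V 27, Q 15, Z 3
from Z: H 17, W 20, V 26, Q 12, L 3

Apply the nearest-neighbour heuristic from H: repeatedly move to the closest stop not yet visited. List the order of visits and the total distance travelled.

Total distance 60 km via the nearest-neighbour route H → W → V → Q → Z → L → H.

H → [W:3 / V:9 / Q:13 / Z:17 / L:20] → W (3)
W → [V:6 / Q:10 / Z:20 / L:23] → V (6)
V → [Q:16 / Z:26 / L:27] → Q (16)
Q → [Z:12 / L:15] → Z (12)
Z → [L:3] → L (3)
Return L→H: 20.
Total = 3 + 6 + 16 + 12 + 3 + 20 = 60.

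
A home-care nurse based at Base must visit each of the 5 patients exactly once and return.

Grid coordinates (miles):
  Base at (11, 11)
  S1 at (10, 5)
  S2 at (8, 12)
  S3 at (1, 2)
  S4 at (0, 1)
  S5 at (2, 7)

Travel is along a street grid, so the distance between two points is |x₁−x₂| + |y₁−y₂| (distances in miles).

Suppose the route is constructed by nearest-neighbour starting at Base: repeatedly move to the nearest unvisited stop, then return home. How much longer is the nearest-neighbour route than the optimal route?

From Base: S2=4, S1=7, S5=13, S3=19, S4=21 → choose S2 (4).
From S2: S1=9, S5=11, S3=17, S4=19 → choose S1 (9).
From S1: S5=10, S3=12, S4=14 → choose S5 (10).
From S5: S3=6, S4=8 → choose S3 (6).
From S3: S4=2 → choose S4 (2).
NN route Base → S2 → S1 → S5 → S3 → S4 → Base costs 52.
Optimal: Base → S1 → S3 → S4 → S5 → S2 → Base costs 44 (by enumerating all 60 distinct tours).
Excess = 52 − 44 = 8.

8 miles longer than the optimal tour.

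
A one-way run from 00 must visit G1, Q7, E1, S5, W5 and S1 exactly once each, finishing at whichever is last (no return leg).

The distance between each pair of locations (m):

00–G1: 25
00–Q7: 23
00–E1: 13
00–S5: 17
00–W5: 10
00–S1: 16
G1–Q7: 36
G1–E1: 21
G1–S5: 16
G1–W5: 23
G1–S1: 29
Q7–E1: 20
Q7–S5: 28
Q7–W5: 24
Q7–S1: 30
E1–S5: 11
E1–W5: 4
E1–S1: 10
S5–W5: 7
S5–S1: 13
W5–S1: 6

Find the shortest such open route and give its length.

There are 6! = 720 possible orderings.
00 → G1 → Q7 → E1 → S5 → W5 → S1: 25+36+20+11+7+6 = 105
00 → G1 → Q7 → E1 → S5 → S1 → W5: 25+36+20+11+13+6 = 111
00 → G1 → Q7 → E1 → W5 → S5 → S1: 25+36+20+4+7+13 = 105
00 → G1 → Q7 → E1 → W5 → S1 → S5: 25+36+20+4+6+13 = 104
00 → G1 → Q7 → E1 → S1 → S5 → W5: 25+36+20+10+13+7 = 111
00 → G1 → Q7 → E1 → S1 → W5 → S5: 25+36+20+10+6+7 = 104
00 → G1 → Q7 → S5 → E1 → W5 → S1: 25+36+28+11+4+6 = 110
00 → G1 → Q7 → S5 → E1 → S1 → W5: 25+36+28+11+10+6 = 116
… (712 more)
00 → Q7 → E1 → W5 → S1 → S5 → G1: 23+20+4+6+13+16 = 82  ← best
The minimum is 82.
One shortest path: 00 → Q7 → E1 → W5 → S1 → S5 → G1.

82 m — the minimum one-way total.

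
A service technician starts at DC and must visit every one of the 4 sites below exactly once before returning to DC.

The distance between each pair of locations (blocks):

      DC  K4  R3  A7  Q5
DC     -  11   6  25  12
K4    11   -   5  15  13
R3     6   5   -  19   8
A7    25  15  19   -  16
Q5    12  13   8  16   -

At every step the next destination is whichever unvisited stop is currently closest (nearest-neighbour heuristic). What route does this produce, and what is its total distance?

Total distance 65 blocks via the nearest-neighbour route DC → R3 → K4 → Q5 → A7 → DC.

At DC the remaining stops are R3 6, K4 11, Q5 12, A7 25; go to R3.
At R3 the remaining stops are K4 5, Q5 8, A7 19; go to K4.
At K4 the remaining stops are Q5 13, A7 15; go to Q5.
At Q5 the remaining stops are A7 16; go to A7.
Return A7→DC: 25.
Total = 6 + 5 + 13 + 16 + 25 = 65.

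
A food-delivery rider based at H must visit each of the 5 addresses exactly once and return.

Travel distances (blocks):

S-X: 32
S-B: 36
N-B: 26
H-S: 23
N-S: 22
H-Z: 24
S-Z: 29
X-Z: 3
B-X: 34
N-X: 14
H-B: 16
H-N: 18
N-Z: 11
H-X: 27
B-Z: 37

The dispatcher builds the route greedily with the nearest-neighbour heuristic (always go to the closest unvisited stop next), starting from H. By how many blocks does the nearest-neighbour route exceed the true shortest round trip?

H: B=16, N=18, S=23, Z=24, X=27 ⇒ B
B: N=26, X=34, S=36, Z=37 ⇒ N
N: Z=11, X=14, S=22 ⇒ Z
Z: X=3, S=29 ⇒ X
X: S=32 ⇒ S
NN route H → B → N → Z → X → S → H costs 111.
Optimal: H → S → N → Z → X → B → H costs 109 (by enumerating all 60 distinct tours).
Excess = 111 − 109 = 2.

Excess over optimum: 2 blocks.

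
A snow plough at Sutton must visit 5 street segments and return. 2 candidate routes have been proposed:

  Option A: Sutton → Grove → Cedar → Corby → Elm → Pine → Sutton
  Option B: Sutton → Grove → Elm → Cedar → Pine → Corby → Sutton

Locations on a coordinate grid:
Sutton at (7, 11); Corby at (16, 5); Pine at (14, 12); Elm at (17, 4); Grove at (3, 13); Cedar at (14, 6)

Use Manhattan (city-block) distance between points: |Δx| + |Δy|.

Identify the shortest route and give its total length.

Option A: 6 + 18 + 3 + 2 + 11 + 8 = 48
Option B: 6 + 23 + 5 + 6 + 9 + 15 = 64

48 — Option A is the shortest.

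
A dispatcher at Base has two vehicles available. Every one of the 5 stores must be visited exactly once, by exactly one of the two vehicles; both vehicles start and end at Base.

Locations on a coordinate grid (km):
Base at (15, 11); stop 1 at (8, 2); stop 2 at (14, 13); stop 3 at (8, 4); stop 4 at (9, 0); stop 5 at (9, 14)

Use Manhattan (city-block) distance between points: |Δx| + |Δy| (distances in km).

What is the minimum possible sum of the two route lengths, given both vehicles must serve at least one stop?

48 km — the smallest possible combined total.

Check every non-empty split of the stops between the two vehicles; for each half take its own optimal tour:
  {stop 1} + {stop 2, stop 3, stop 4, stop 5}: 32 + 42 = 74
  {stop 2} + {stop 1, stop 3, stop 4, stop 5}: 6 + 42 = 48
  {stop 1, stop 2} + {stop 3, stop 4, stop 5}: 36 + 42 = 78
  {stop 3} + {stop 1, stop 2, stop 4, stop 5}: 28 + 42 = 70
  {stop 1, stop 3} + {stop 2, stop 4, stop 5}: 32 + 40 = 72
  {stop 2, stop 3} + {stop 1, stop 4, stop 5}: 32 + 42 = 74
  … (15 splits in total)
Best: vehicle 1 Base → stop 2 → Base = 6; vehicle 2 Base → stop 3 → stop 1 → stop 4 → stop 5 → Base = 42; combined 48.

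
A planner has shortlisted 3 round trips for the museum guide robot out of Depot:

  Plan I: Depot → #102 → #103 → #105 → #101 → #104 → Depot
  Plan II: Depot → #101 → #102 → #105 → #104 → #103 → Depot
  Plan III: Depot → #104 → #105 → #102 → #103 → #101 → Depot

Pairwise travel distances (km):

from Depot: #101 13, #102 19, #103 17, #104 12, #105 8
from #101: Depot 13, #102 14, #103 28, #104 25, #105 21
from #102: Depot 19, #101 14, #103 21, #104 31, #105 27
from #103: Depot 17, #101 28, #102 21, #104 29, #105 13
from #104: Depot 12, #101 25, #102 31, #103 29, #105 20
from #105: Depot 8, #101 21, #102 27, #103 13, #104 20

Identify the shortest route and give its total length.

Plan I: 19 + 21 + 13 + 21 + 25 + 12 = 111
Plan II: 13 + 14 + 27 + 20 + 29 + 17 = 120
Plan III: 12 + 20 + 27 + 21 + 28 + 13 = 121

Shortest is Plan I, total 111 km.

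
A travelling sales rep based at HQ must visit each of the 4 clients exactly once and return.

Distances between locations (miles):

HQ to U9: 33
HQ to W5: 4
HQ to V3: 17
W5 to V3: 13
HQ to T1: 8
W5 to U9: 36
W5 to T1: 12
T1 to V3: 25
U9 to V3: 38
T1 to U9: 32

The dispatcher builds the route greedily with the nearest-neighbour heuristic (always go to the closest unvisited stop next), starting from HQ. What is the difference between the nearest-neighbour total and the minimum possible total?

HQ: W5=4, T1=8, V3=17, U9=33 ⇒ W5
W5: T1=12, V3=13, U9=36 ⇒ T1
T1: V3=25, U9=32 ⇒ V3
V3: U9=38 ⇒ U9
NN route HQ → W5 → T1 → V3 → U9 → HQ costs 112.
Optimal: HQ → W5 → V3 → U9 → T1 → HQ costs 95 (by enumerating all 12 distinct tours).
Excess = 112 − 95 = 17.

The nearest-neighbour route is 17 miles longer than optimal.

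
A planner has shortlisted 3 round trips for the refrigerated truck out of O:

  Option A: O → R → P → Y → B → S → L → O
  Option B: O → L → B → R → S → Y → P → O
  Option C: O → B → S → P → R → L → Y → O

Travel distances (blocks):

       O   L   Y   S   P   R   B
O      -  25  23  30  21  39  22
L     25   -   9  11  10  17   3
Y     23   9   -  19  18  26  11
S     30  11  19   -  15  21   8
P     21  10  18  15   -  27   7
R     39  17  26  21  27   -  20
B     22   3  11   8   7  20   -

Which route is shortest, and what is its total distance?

121 blocks — Option C is the shortest.

Option A: 39 + 27 + 18 + 11 + 8 + 11 + 25 = 139
Option B: 25 + 3 + 20 + 21 + 19 + 18 + 21 = 127
Option C: 22 + 8 + 15 + 27 + 17 + 9 + 23 = 121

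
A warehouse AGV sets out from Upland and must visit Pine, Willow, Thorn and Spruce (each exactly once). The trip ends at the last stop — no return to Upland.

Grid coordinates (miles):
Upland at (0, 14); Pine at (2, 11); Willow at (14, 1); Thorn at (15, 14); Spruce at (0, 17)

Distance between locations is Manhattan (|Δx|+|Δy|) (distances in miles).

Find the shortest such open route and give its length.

There are 4! = 24 possible orderings.
Upland→Pine→Willow→Thorn→Spruce: 5+22+14+18 = 59
Upland→Pine→Willow→Spruce→Thorn: 5+22+30+18 = 75
Upland→Pine→Thorn→Willow→Spruce: 5+16+14+30 = 65
Upland→Pine→Thorn→Spruce→Willow: 5+16+18+30 = 69
Upland→Pine→Spruce→Willow→Thorn: 5+8+30+14 = 57
Upland→Pine→Spruce→Thorn→Willow: 5+8+18+14 = 45
Upland→Willow→Pine→Thorn→Spruce: 27+22+16+18 = 83
Upland→Willow→Pine→Spruce→Thorn: 27+22+8+18 = 75
Upland→Willow→Thorn→Pine→Spruce: 27+14+16+8 = 65
Upland→Willow→Thorn→Spruce→Pine: 27+14+18+8 = 67
Upland→Willow→Spruce→Pine→Thorn: 27+30+8+16 = 81
Upland→Willow→Spruce→Thorn→Pine: 27+30+18+16 = 91
Upland→Thorn→Pine→Willow→Spruce: 15+16+22+30 = 83
Upland→Thorn→Pine→Spruce→Willow: 15+16+8+30 = 69
… (10 more)
Upland→Spruce→Pine→Thorn→Willow: 3+8+16+14 = 41  ← best
The minimum is 41.
One shortest path: Upland → Spruce → Pine → Thorn → Willow.

Shortest open route: 41 miles.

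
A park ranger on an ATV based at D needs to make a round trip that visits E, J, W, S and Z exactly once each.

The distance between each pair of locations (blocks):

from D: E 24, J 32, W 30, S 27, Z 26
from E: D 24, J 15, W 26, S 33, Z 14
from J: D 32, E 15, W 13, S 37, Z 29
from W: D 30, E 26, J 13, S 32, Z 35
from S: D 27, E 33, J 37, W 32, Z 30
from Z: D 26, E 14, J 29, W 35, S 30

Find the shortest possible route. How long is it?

Shortest round trip = 127 blocks.

There are 60 distinct closed tours to check (reversals are equivalent).
D - E - J - W - S - Z - D: 24+15+13+32+30+26 = 140
D - E - J - W - Z - S - D: 24+15+13+35+30+27 = 144
D - E - J - S - W - Z - D: 24+15+37+32+35+26 = 169
D - E - J - S - Z - W - D: 24+15+37+30+35+30 = 171
D - E - J - Z - W - S - D: 24+15+29+35+32+27 = 162
D - E - J - Z - S - W - D: 24+15+29+30+32+30 = 160
D - E - W - J - S - Z - D: 24+26+13+37+30+26 = 156
D - E - W - J - Z - S - D: 24+26+13+29+30+27 = 149
D - E - W - S - J - Z - D: 24+26+32+37+29+26 = 174
D - E - W - S - Z - J - D: 24+26+32+30+29+32 = 173
D - E - W - Z - J - S - D: 24+26+35+29+37+27 = 178
D - E - W - Z - S - J - D: 24+26+35+30+37+32 = 184
D - E - S - J - W - Z - D: 24+33+37+13+35+26 = 168
D - E - S - J - Z - W - D: 24+33+37+29+35+30 = 188
… (46 more)
D - S - W - J - E - Z - D: 27+32+13+15+14+26 = 127  ← best
The minimum is 127.
One optimal route: D → S → W → J → E → Z → D (or its reverse).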